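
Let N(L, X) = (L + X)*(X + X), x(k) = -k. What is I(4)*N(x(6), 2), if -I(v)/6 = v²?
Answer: 1536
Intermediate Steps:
I(v) = -6*v²
N(L, X) = 2*X*(L + X) (N(L, X) = (L + X)*(2*X) = 2*X*(L + X))
I(4)*N(x(6), 2) = (-6*4²)*(2*2*(-1*6 + 2)) = (-6*16)*(2*2*(-6 + 2)) = -192*2*(-4) = -96*(-16) = 1536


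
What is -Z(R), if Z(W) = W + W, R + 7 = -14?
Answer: 42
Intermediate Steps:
R = -21 (R = -7 - 14 = -21)
Z(W) = 2*W
-Z(R) = -2*(-21) = -1*(-42) = 42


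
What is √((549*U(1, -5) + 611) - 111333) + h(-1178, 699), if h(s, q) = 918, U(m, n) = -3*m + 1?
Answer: 918 + 2*I*√27955 ≈ 918.0 + 334.4*I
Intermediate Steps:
U(m, n) = 1 - 3*m
√((549*U(1, -5) + 611) - 111333) + h(-1178, 699) = √((549*(1 - 3*1) + 611) - 111333) + 918 = √((549*(1 - 3) + 611) - 111333) + 918 = √((549*(-2) + 611) - 111333) + 918 = √((-1098 + 611) - 111333) + 918 = √(-487 - 111333) + 918 = √(-111820) + 918 = 2*I*√27955 + 918 = 918 + 2*I*√27955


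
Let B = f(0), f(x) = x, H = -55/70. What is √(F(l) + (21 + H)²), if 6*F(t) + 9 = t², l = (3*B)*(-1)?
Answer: √79795/14 ≈ 20.177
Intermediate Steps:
H = -11/14 (H = -55*1/70 = -11/14 ≈ -0.78571)
B = 0
l = 0 (l = (3*0)*(-1) = 0*(-1) = 0)
F(t) = -3/2 + t²/6
√(F(l) + (21 + H)²) = √((-3/2 + (⅙)*0²) + (21 - 11/14)²) = √((-3/2 + (⅙)*0) + (283/14)²) = √((-3/2 + 0) + 80089/196) = √(-3/2 + 80089/196) = √(79795/196) = √79795/14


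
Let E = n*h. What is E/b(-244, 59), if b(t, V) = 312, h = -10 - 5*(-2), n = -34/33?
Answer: 0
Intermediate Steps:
n = -34/33 (n = -34*1/33 = -34/33 ≈ -1.0303)
h = 0 (h = -10 + 10 = 0)
E = 0 (E = -34/33*0 = 0)
E/b(-244, 59) = 0/312 = 0*(1/312) = 0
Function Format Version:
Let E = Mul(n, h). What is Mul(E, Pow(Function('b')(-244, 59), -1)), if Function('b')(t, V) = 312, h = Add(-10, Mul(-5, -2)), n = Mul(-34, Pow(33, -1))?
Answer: 0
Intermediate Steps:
n = Rational(-34, 33) (n = Mul(-34, Rational(1, 33)) = Rational(-34, 33) ≈ -1.0303)
h = 0 (h = Add(-10, 10) = 0)
E = 0 (E = Mul(Rational(-34, 33), 0) = 0)
Mul(E, Pow(Function('b')(-244, 59), -1)) = Mul(0, Pow(312, -1)) = Mul(0, Rational(1, 312)) = 0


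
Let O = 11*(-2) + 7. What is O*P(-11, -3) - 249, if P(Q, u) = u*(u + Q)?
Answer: -879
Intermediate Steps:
O = -15 (O = -22 + 7 = -15)
P(Q, u) = u*(Q + u)
O*P(-11, -3) - 249 = -(-45)*(-11 - 3) - 249 = -(-45)*(-14) - 249 = -15*42 - 249 = -630 - 249 = -879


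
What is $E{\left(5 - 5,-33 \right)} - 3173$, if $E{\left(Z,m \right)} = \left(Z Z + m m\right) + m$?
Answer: $-2117$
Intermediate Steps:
$E{\left(Z,m \right)} = m + Z^{2} + m^{2}$ ($E{\left(Z,m \right)} = \left(Z^{2} + m^{2}\right) + m = m + Z^{2} + m^{2}$)
$E{\left(5 - 5,-33 \right)} - 3173 = \left(-33 + \left(5 - 5\right)^{2} + \left(-33\right)^{2}\right) - 3173 = \left(-33 + 0^{2} + 1089\right) - 3173 = \left(-33 + 0 + 1089\right) - 3173 = 1056 - 3173 = -2117$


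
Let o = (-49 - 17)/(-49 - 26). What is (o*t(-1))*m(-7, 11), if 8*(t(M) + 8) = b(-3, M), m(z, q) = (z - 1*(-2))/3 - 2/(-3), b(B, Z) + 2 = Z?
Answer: 737/100 ≈ 7.3700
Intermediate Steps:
b(B, Z) = -2 + Z
m(z, q) = 4/3 + z/3 (m(z, q) = (z + 2)*(1/3) - 2*(-1/3) = (2 + z)*(1/3) + 2/3 = (2/3 + z/3) + 2/3 = 4/3 + z/3)
t(M) = -33/4 + M/8 (t(M) = -8 + (-2 + M)/8 = -8 + (-1/4 + M/8) = -33/4 + M/8)
o = 22/25 (o = -66/(-75) = -66*(-1/75) = 22/25 ≈ 0.88000)
(o*t(-1))*m(-7, 11) = (22*(-33/4 + (1/8)*(-1))/25)*(4/3 + (1/3)*(-7)) = (22*(-33/4 - 1/8)/25)*(4/3 - 7/3) = ((22/25)*(-67/8))*(-1) = -737/100*(-1) = 737/100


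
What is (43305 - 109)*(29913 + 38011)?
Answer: 2934045104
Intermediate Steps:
(43305 - 109)*(29913 + 38011) = 43196*67924 = 2934045104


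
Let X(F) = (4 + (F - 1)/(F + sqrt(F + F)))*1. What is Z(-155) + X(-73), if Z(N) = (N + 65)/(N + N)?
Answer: 12269/2325 + 74*I*sqrt(146)/5475 ≈ 5.277 + 0.16331*I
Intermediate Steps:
Z(N) = (65 + N)/(2*N) (Z(N) = (65 + N)/((2*N)) = (65 + N)*(1/(2*N)) = (65 + N)/(2*N))
X(F) = 4 + (-1 + F)/(F + sqrt(2)*sqrt(F)) (X(F) = (4 + (-1 + F)/(F + sqrt(2*F)))*1 = (4 + (-1 + F)/(F + sqrt(2)*sqrt(F)))*1 = 4 + (-1 + F)/(F + sqrt(2)*sqrt(F)))
Z(-155) + X(-73) = (1/2)*(65 - 155)/(-155) + (-1 + 5*(-73) + 4*sqrt(2)*sqrt(-73))/(-73 + sqrt(2)*sqrt(-73)) = (1/2)*(-1/155)*(-90) + (-1 - 365 + 4*sqrt(2)*(I*sqrt(73)))/(-73 + sqrt(2)*(I*sqrt(73))) = 9/31 + (-1 - 365 + 4*I*sqrt(146))/(-73 + I*sqrt(146)) = 9/31 + (-366 + 4*I*sqrt(146))/(-73 + I*sqrt(146))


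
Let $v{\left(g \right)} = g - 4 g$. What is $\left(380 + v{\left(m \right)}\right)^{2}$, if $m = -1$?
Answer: $146689$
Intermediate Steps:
$v{\left(g \right)} = - 3 g$
$\left(380 + v{\left(m \right)}\right)^{2} = \left(380 - -3\right)^{2} = \left(380 + 3\right)^{2} = 383^{2} = 146689$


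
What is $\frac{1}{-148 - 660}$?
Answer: $- \frac{1}{808} \approx -0.0012376$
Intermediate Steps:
$\frac{1}{-148 - 660} = \frac{1}{-808} = - \frac{1}{808}$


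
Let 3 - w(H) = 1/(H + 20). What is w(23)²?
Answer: 16384/1849 ≈ 8.8610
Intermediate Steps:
w(H) = 3 - 1/(20 + H) (w(H) = 3 - 1/(H + 20) = 3 - 1/(20 + H))
w(23)² = ((59 + 3*23)/(20 + 23))² = ((59 + 69)/43)² = ((1/43)*128)² = (128/43)² = 16384/1849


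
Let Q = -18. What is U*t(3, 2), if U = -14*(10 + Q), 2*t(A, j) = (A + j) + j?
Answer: 392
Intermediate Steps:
t(A, j) = j + A/2 (t(A, j) = ((A + j) + j)/2 = (A + 2*j)/2 = j + A/2)
U = 112 (U = -14*(10 - 18) = -14*(-8) = 112)
U*t(3, 2) = 112*(2 + (½)*3) = 112*(2 + 3/2) = 112*(7/2) = 392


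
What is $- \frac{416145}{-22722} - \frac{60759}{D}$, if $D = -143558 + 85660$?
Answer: $\frac{2122877434}{109629863} \approx 19.364$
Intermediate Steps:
$D = -57898$
$- \frac{416145}{-22722} - \frac{60759}{D} = - \frac{416145}{-22722} - \frac{60759}{-57898} = \left(-416145\right) \left(- \frac{1}{22722}\right) - - \frac{60759}{57898} = \frac{138715}{7574} + \frac{60759}{57898} = \frac{2122877434}{109629863}$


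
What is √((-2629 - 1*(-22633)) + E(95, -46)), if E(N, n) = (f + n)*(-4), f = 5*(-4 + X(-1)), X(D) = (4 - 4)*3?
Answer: 6*√563 ≈ 142.37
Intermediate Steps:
X(D) = 0 (X(D) = 0*3 = 0)
f = -20 (f = 5*(-4 + 0) = 5*(-4) = -20)
E(N, n) = 80 - 4*n (E(N, n) = (-20 + n)*(-4) = 80 - 4*n)
√((-2629 - 1*(-22633)) + E(95, -46)) = √((-2629 - 1*(-22633)) + (80 - 4*(-46))) = √((-2629 + 22633) + (80 + 184)) = √(20004 + 264) = √20268 = 6*√563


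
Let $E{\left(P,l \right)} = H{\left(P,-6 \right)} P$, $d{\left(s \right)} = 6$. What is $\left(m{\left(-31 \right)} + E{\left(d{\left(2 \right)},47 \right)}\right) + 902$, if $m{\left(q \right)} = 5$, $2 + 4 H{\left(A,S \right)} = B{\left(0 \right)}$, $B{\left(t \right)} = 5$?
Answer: $\frac{1823}{2} \approx 911.5$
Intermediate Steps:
$H{\left(A,S \right)} = \frac{3}{4}$ ($H{\left(A,S \right)} = - \frac{1}{2} + \frac{1}{4} \cdot 5 = - \frac{1}{2} + \frac{5}{4} = \frac{3}{4}$)
$E{\left(P,l \right)} = \frac{3 P}{4}$
$\left(m{\left(-31 \right)} + E{\left(d{\left(2 \right)},47 \right)}\right) + 902 = \left(5 + \frac{3}{4} \cdot 6\right) + 902 = \left(5 + \frac{9}{2}\right) + 902 = \frac{19}{2} + 902 = \frac{1823}{2}$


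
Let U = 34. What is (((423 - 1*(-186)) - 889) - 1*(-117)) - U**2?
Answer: -1319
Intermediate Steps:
(((423 - 1*(-186)) - 889) - 1*(-117)) - U**2 = (((423 - 1*(-186)) - 889) - 1*(-117)) - 1*34**2 = (((423 + 186) - 889) + 117) - 1*1156 = ((609 - 889) + 117) - 1156 = (-280 + 117) - 1156 = -163 - 1156 = -1319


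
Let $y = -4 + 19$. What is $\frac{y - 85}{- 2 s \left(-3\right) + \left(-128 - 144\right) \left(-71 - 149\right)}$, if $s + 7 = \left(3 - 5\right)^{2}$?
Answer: $- \frac{5}{4273} \approx -0.0011701$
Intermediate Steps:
$s = -3$ ($s = -7 + \left(3 - 5\right)^{2} = -7 + \left(-2\right)^{2} = -7 + 4 = -3$)
$y = 15$
$\frac{y - 85}{- 2 s \left(-3\right) + \left(-128 - 144\right) \left(-71 - 149\right)} = \frac{15 - 85}{\left(-2\right) \left(-3\right) \left(-3\right) + \left(-128 - 144\right) \left(-71 - 149\right)} = - \frac{70}{6 \left(-3\right) - -59840} = - \frac{70}{-18 + 59840} = - \frac{70}{59822} = \left(-70\right) \frac{1}{59822} = - \frac{5}{4273}$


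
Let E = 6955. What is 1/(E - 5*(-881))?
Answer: 1/11360 ≈ 8.8028e-5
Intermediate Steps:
1/(E - 5*(-881)) = 1/(6955 - 5*(-881)) = 1/(6955 + 4405) = 1/11360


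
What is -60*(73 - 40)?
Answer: -1980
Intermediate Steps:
-60*(73 - 40) = -60*33 = -1980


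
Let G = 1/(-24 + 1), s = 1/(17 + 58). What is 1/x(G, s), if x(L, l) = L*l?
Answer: -1725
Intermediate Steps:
s = 1/75 ≈ 0.013333
G = -1/23 (G = 1/(-23) = -1/23 ≈ -0.043478)
1/x(G, s) = 1/(-1/23*1/75) = 1/(-1/1725) = -1725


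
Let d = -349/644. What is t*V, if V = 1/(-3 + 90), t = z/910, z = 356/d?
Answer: -16376/1973595 ≈ -0.0082975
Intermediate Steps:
d = -349/644 (d = -349*1/644 = -349/644 ≈ -0.54193)
z = -229264/349 (z = 356/(-349/644) = 356*(-644/349) = -229264/349 ≈ -656.92)
t = -16376/22685 (t = -229264/349/910 = -229264/349*1/910 = -16376/22685 ≈ -0.72189)
V = 1/87 ≈ 0.011494
t*V = -16376/22685*1/87 = -16376/1973595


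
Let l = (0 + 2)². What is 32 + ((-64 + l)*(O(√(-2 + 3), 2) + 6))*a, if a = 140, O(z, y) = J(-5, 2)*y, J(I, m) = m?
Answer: -83968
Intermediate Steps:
O(z, y) = 2*y
l = 4 (l = 2² = 4)
32 + ((-64 + l)*(O(√(-2 + 3), 2) + 6))*a = 32 + ((-64 + 4)*(2*2 + 6))*140 = 32 - 60*(4 + 6)*140 = 32 - 60*10*140 = 32 - 600*140 = 32 - 84000 = -83968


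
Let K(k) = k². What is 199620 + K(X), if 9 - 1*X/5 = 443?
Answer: 4908520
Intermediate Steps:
X = -2170 (X = 45 - 5*443 = 45 - 2215 = -2170)
199620 + K(X) = 199620 + (-2170)² = 199620 + 4708900 = 4908520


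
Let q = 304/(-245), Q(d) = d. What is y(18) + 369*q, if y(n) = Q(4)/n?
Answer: -1009094/2205 ≈ -457.64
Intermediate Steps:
q = -304/245 (q = 304*(-1/245) = -304/245 ≈ -1.2408)
y(n) = 4/n
y(18) + 369*q = 4/18 + 369*(-304/245) = 4*(1/18) - 112176/245 = 2/9 - 112176/245 = -1009094/2205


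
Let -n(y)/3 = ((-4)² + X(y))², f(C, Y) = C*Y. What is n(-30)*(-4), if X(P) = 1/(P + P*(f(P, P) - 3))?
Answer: 185794619521/60480300 ≈ 3072.0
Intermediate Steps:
X(P) = 1/(P + P*(-3 + P²)) (X(P) = 1/(P + P*(P*P - 3)) = 1/(P + P*(P² - 3)) = 1/(P + P*(-3 + P²)))
n(y) = -3*(16 + 1/(y*(-2 + y²)))² (n(y) = -3*((-4)² + 1/(y*(-2 + y²)))² = -3*(16 + 1/(y*(-2 + y²)))²)
n(-30)*(-4) = -3*(16 + 1/((-30)*(-2 + (-30)²)))²*(-4) = -3*(16 - 1/(30*(-2 + 900)))²*(-4) = -3*(16 - 1/30/898)²*(-4) = -3*(16 - 1/30*1/898)²*(-4) = -3*(16 - 1/26940)²*(-4) = -3*(431039/26940)²*(-4) = -3*185794619521/725763600*(-4) = -185794619521/241921200*(-4) = 185794619521/60480300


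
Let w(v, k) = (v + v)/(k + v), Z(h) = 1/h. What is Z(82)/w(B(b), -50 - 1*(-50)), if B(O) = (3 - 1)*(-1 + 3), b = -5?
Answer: 1/164 ≈ 0.0060976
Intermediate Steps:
B(O) = 4 (B(O) = 2*2 = 4)
w(v, k) = 2*v/(k + v) (w(v, k) = (2*v)/(k + v) = 2*v/(k + v))
Z(82)/w(B(b), -50 - 1*(-50)) = 1/(82*((2*4/((-50 - 1*(-50)) + 4)))) = 1/(82*((2*4/((-50 + 50) + 4)))) = 1/(82*((2*4/(0 + 4)))) = 1/(82*((2*4/4))) = 1/(82*((2*4*(¼)))) = (1/82)/2 = (1/82)*(½) = 1/164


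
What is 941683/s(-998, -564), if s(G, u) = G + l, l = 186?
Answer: -941683/812 ≈ -1159.7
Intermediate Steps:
s(G, u) = 186 + G (s(G, u) = G + 186 = 186 + G)
941683/s(-998, -564) = 941683/(186 - 998) = 941683/(-812) = 941683*(-1/812) = -941683/812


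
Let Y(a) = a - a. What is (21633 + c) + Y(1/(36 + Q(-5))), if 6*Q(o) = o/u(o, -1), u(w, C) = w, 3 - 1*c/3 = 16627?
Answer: -28239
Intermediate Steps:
c = -49872 (c = 9 - 3*16627 = 9 - 49881 = -49872)
Q(o) = ⅙ (Q(o) = (o/o)/6 = (⅙)*1 = ⅙)
Y(a) = 0
(21633 + c) + Y(1/(36 + Q(-5))) = (21633 - 49872) + 0 = -28239 + 0 = -28239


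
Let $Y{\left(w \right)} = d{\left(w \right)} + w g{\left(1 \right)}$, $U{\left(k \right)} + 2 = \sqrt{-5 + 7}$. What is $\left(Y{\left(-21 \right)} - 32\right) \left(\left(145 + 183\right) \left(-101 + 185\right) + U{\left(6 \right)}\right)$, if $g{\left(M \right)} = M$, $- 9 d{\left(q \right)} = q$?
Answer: $- \frac{4187600}{3} - \frac{152 \sqrt{2}}{3} \approx -1.3959 \cdot 10^{6}$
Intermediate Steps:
$d{\left(q \right)} = - \frac{q}{9}$
$U{\left(k \right)} = -2 + \sqrt{2}$ ($U{\left(k \right)} = -2 + \sqrt{-5 + 7} = -2 + \sqrt{2}$)
$Y{\left(w \right)} = \frac{8 w}{9}$ ($Y{\left(w \right)} = - \frac{w}{9} + w 1 = - \frac{w}{9} + w = \frac{8 w}{9}$)
$\left(Y{\left(-21 \right)} - 32\right) \left(\left(145 + 183\right) \left(-101 + 185\right) + U{\left(6 \right)}\right) = \left(\frac{8}{9} \left(-21\right) - 32\right) \left(\left(145 + 183\right) \left(-101 + 185\right) - \left(2 - \sqrt{2}\right)\right) = \left(- \frac{56}{3} - 32\right) \left(328 \cdot 84 - \left(2 - \sqrt{2}\right)\right) = - \frac{152 \left(27552 - \left(2 - \sqrt{2}\right)\right)}{3} = - \frac{152 \left(27550 + \sqrt{2}\right)}{3} = - \frac{4187600}{3} - \frac{152 \sqrt{2}}{3}$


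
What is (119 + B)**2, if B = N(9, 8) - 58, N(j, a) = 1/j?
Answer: 302500/81 ≈ 3734.6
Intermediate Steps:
B = -521/9 (B = 1/9 - 58 = -521/9 ≈ -57.889)
(119 + B)**2 = (119 - 521/9)**2 = (550/9)**2 = 302500/81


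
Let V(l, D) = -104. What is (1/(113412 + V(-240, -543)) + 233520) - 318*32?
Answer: 25306661953/113308 ≈ 2.2334e+5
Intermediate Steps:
(1/(113412 + V(-240, -543)) + 233520) - 318*32 = (1/(113412 - 104) + 233520) - 318*32 = (1/113308 + 233520) - 10176 = 26459684161/113308 - 10176 = 25306661953/113308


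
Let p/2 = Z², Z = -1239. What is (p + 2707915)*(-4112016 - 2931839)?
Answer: -40700500075235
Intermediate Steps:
p = 3070242 (p = 2*(-1239)² = 2*1535121 = 3070242)
(p + 2707915)*(-4112016 - 2931839) = (3070242 + 2707915)*(-4112016 - 2931839) = 5778157*(-7043855) = -40700500075235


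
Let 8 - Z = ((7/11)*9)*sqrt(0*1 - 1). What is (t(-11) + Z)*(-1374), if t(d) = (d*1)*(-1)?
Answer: -26106 + 86562*I/11 ≈ -26106.0 + 7869.3*I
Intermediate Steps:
t(d) = -d (t(d) = d*(-1) = -d)
Z = 8 - 63*I/11 (Z = 8 - (7/11)*9*sqrt(0*1 - 1) = 8 - (7*(1/11))*9*sqrt(0 - 1) = 8 - (7/11)*9*sqrt(-1) = 8 - 63*I/11 ≈ 8.0 - 5.7273*I)
(t(-11) + Z)*(-1374) = (-1*(-11) + (8 - 63*I/11))*(-1374) = (11 + (8 - 63*I/11))*(-1374) = (19 - 63*I/11)*(-1374) = -26106 + 86562*I/11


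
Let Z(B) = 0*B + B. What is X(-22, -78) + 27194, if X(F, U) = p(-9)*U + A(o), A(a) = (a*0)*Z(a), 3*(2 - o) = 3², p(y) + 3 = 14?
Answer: 26336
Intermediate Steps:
p(y) = 11 (p(y) = -3 + 14 = 11)
Z(B) = B (Z(B) = 0 + B = B)
o = -1 (o = 2 - ⅓*3² = 2 - ⅓*9 = 2 - 3 = -1)
A(a) = 0 (A(a) = (a*0)*a = 0*a = 0)
X(F, U) = 11*U (X(F, U) = 11*U + 0 = 11*U)
X(-22, -78) + 27194 = 11*(-78) + 27194 = -858 + 27194 = 26336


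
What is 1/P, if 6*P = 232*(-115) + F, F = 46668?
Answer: 3/9994 ≈ 0.00030018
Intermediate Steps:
P = 9994/3 (P = (232*(-115) + 46668)/6 = (-26680 + 46668)/6 = (⅙)*19988 = 9994/3 ≈ 3331.3)
1/P = 1/(9994/3) = 3/9994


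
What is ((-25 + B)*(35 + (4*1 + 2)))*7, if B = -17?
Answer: -12054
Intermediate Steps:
((-25 + B)*(35 + (4*1 + 2)))*7 = ((-25 - 17)*(35 + (4*1 + 2)))*7 = -42*(35 + (4 + 2))*7 = -42*(35 + 6)*7 = -42*41*7 = -1722*7 = -12054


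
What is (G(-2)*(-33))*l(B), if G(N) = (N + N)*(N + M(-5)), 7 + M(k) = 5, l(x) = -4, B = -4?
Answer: 2112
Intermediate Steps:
M(k) = -2 (M(k) = -7 + 5 = -2)
G(N) = 2*N*(-2 + N) (G(N) = (N + N)*(N - 2) = (2*N)*(-2 + N) = 2*N*(-2 + N))
(G(-2)*(-33))*l(B) = ((2*(-2)*(-2 - 2))*(-33))*(-4) = ((2*(-2)*(-4))*(-33))*(-4) = (16*(-33))*(-4) = -528*(-4) = 2112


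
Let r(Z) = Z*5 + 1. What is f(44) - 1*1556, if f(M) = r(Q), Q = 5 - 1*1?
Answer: -1535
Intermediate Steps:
Q = 4 (Q = 5 - 1 = 4)
r(Z) = 1 + 5*Z (r(Z) = 5*Z + 1 = 1 + 5*Z)
f(M) = 21 (f(M) = 1 + 5*4 = 1 + 20 = 21)
f(44) - 1*1556 = 21 - 1*1556 = 21 - 1556 = -1535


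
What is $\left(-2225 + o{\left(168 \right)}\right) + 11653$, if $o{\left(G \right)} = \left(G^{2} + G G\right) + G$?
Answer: $66044$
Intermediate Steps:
$o{\left(G \right)} = G + 2 G^{2}$ ($o{\left(G \right)} = \left(G^{2} + G^{2}\right) + G = 2 G^{2} + G = G + 2 G^{2}$)
$\left(-2225 + o{\left(168 \right)}\right) + 11653 = \left(-2225 + 168 \left(1 + 2 \cdot 168\right)\right) + 11653 = \left(-2225 + 168 \left(1 + 336\right)\right) + 11653 = \left(-2225 + 168 \cdot 337\right) + 11653 = \left(-2225 + 56616\right) + 11653 = 54391 + 11653 = 66044$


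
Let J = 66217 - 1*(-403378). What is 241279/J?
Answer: 241279/469595 ≈ 0.51380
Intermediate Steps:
J = 469595 (J = 66217 + 403378 = 469595)
241279/J = 241279/469595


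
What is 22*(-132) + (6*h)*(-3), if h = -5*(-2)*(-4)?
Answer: -2184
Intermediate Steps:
h = -40 (h = 10*(-4) = -40)
22*(-132) + (6*h)*(-3) = 22*(-132) + (6*(-40))*(-3) = -2904 - 240*(-3) = -2904 + 720 = -2184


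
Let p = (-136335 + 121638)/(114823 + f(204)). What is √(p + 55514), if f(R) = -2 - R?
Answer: √729288880507097/114617 ≈ 235.61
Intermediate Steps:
p = -14697/114617 (p = (-136335 + 121638)/(114823 + (-2 - 1*204)) = -14697/(114823 + (-2 - 204)) = -14697/(114823 - 206) = -14697/114617 ≈ -0.12823)
√(p + 55514) = √(-14697/114617 + 55514) = √(6362833441/114617) = √729288880507097/114617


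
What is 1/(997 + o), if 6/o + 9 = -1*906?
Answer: 305/304083 ≈ 0.0010030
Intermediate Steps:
o = -2/305 (o = 6/(-9 - 1*906) = 6/(-9 - 906) = 6/(-915) = 6*(-1/915) = -2/305 ≈ -0.0065574)
1/(997 + o) = 1/(997 - 2/305) = 1/(304083/305) = 305/304083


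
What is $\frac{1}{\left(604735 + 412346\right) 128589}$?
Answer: $\frac{1}{130785428709} \approx 7.6461 \cdot 10^{-12}$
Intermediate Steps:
$\frac{1}{\left(604735 + 412346\right) 128589} = \frac{1}{1017081} \cdot \frac{1}{128589} = \frac{1}{130785428709}$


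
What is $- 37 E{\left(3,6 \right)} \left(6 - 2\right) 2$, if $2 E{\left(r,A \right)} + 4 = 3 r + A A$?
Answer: $-6068$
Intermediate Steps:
$E{\left(r,A \right)} = -2 + \frac{A^{2}}{2} + \frac{3 r}{2}$ ($E{\left(r,A \right)} = -2 + \frac{3 r + A A}{2} = -2 + \frac{3 r + A^{2}}{2} = -2 + \frac{A^{2} + 3 r}{2} = -2 + \left(\frac{A^{2}}{2} + \frac{3 r}{2}\right) = -2 + \frac{A^{2}}{2} + \frac{3 r}{2}$)
$- 37 E{\left(3,6 \right)} \left(6 - 2\right) 2 = - 37 \left(-2 + \frac{6^{2}}{2} + \frac{3}{2} \cdot 3\right) \left(6 - 2\right) 2 = - 37 \left(-2 + \frac{1}{2} \cdot 36 + \frac{9}{2}\right) 4 \cdot 2 = - 37 \left(-2 + 18 + \frac{9}{2}\right) 8 = \left(-37\right) \frac{41}{2} \cdot 8 = \left(- \frac{1517}{2}\right) 8 = -6068$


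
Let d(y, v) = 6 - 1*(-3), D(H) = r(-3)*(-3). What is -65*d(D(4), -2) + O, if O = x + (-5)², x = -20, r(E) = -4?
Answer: -580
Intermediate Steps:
O = 5 (O = -20 + (-5)² = -20 + 25 = 5)
D(H) = 12 (D(H) = -4*(-3) = 12)
d(y, v) = 9 (d(y, v) = 6 + 3 = 9)
-65*d(D(4), -2) + O = -65*9 + 5 = -585 + 5 = -580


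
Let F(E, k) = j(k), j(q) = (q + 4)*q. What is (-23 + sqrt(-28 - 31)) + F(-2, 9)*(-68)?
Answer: -7979 + I*sqrt(59) ≈ -7979.0 + 7.6811*I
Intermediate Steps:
j(q) = q*(4 + q) (j(q) = (4 + q)*q = q*(4 + q))
F(E, k) = k*(4 + k)
(-23 + sqrt(-28 - 31)) + F(-2, 9)*(-68) = (-23 + sqrt(-28 - 31)) + (9*(4 + 9))*(-68) = (-23 + sqrt(-59)) + (9*13)*(-68) = (-23 + I*sqrt(59)) + 117*(-68) = (-23 + I*sqrt(59)) - 7956 = -7979 + I*sqrt(59)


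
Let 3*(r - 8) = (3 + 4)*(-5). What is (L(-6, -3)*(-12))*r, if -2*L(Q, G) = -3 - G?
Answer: 0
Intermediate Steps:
r = -11/3 (r = 8 + ((3 + 4)*(-5))/3 = 8 + (7*(-5))/3 = 8 + (⅓)*(-35) = 8 - 35/3 = -11/3 ≈ -3.6667)
L(Q, G) = 3/2 + G/2 (L(Q, G) = -(-3 - G)/2 = 3/2 + G/2)
(L(-6, -3)*(-12))*r = ((3/2 + (½)*(-3))*(-12))*(-11/3) = ((3/2 - 3/2)*(-12))*(-11/3) = (0*(-12))*(-11/3) = 0*(-11/3) = 0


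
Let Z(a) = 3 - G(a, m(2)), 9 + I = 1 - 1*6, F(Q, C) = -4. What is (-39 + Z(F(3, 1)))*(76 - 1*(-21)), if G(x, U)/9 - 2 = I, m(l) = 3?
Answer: 6984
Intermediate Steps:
I = -14 (I = -9 + (1 - 1*6) = -9 + (1 - 6) = -9 - 5 = -14)
G(x, U) = -108 (G(x, U) = 18 + 9*(-14) = 18 - 126 = -108)
Z(a) = 111 (Z(a) = 3 - 1*(-108) = 3 + 108 = 111)
(-39 + Z(F(3, 1)))*(76 - 1*(-21)) = (-39 + 111)*(76 - 1*(-21)) = 72*(76 + 21) = 72*97 = 6984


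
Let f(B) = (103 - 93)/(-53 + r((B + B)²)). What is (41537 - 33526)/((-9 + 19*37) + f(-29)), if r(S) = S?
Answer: 26524421/2297844 ≈ 11.543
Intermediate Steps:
f(B) = 10/(-53 + 4*B²) (f(B) = (103 - 93)/(-53 + (B + B)²) = 10/(-53 + (2*B)²) = 10/(-53 + 4*B²))
(41537 - 33526)/((-9 + 19*37) + f(-29)) = (41537 - 33526)/((-9 + 19*37) + 10/(-53 + 4*(-29)²)) = 8011/((-9 + 703) + 10/(-53 + 4*841)) = 8011/(694 + 10/(-53 + 3364)) = 8011/(694 + 10/3311) = 8011/(2297844/3311) = 8011*(3311/2297844) = 26524421/2297844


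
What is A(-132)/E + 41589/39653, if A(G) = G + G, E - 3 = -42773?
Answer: 894614961/847979405 ≈ 1.0550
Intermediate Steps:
E = -42770 (E = 3 - 42773 = -42770)
A(G) = 2*G
A(-132)/E + 41589/39653 = (2*(-132))/(-42770) + 41589/39653 = -264*(-1/42770) + 41589*(1/39653) = 132/21385 + 41589/39653 = 894614961/847979405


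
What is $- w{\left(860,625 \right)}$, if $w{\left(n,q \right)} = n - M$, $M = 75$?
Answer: $-785$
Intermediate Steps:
$w{\left(n,q \right)} = -75 + n$ ($w{\left(n,q \right)} = n - 75 = -75 + n$)
$- w{\left(860,625 \right)} = - (-75 + 860) = \left(-1\right) 785 = -785$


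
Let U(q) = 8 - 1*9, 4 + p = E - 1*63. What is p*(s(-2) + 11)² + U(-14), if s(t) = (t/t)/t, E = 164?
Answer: 42773/4 ≈ 10693.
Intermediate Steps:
p = 97 (p = -4 + (164 - 1*63) = -4 + (164 - 63) = -4 + 101 = 97)
U(q) = -1 (U(q) = 8 - 9 = -1)
s(t) = 1/t
p*(s(-2) + 11)² + U(-14) = 97*(1/(-2) + 11)² - 1 = 97*(-½ + 11)² - 1 = 97*(21/2)² - 1 = 97*(441/4) - 1 = 42777/4 - 1 = 42773/4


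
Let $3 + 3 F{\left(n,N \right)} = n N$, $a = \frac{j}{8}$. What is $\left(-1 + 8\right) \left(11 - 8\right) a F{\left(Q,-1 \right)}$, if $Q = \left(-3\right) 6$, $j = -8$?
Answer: $-105$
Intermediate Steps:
$Q = -18$
$a = -1$ ($a = - \frac{8}{8} = \left(-8\right) \frac{1}{8} = -1$)
$F{\left(n,N \right)} = -1 + \frac{N n}{3}$ ($F{\left(n,N \right)} = -1 + \frac{n N}{3} = -1 + \frac{N n}{3}$)
$\left(-1 + 8\right) \left(11 - 8\right) a F{\left(Q,-1 \right)} = \left(-1 + 8\right) \left(11 - 8\right) \left(-1\right) \left(-1 + \frac{1}{3} \left(-1\right) \left(-18\right)\right) = 7 \cdot 3 \left(-1\right) \left(-1 + 6\right) = 21 \left(-1\right) 5 = \left(-21\right) 5 = -105$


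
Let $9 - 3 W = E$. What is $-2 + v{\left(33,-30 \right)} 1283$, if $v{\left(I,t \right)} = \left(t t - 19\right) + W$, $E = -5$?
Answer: $\frac{3408925}{3} \approx 1.1363 \cdot 10^{6}$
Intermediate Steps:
$W = \frac{14}{3}$ ($W = 3 - - \frac{5}{3} = 3 + \frac{5}{3} = \frac{14}{3} \approx 4.6667$)
$v{\left(I,t \right)} = - \frac{43}{3} + t^{2}$ ($v{\left(I,t \right)} = \left(t t - 19\right) + \frac{14}{3} = \left(t^{2} - 19\right) + \frac{14}{3} = \left(-19 + t^{2}\right) + \frac{14}{3} = - \frac{43}{3} + t^{2}$)
$-2 + v{\left(33,-30 \right)} 1283 = -2 + \left(- \frac{43}{3} + \left(-30\right)^{2}\right) 1283 = -2 + \left(- \frac{43}{3} + 900\right) 1283 = -2 + \frac{2657}{3} \cdot 1283 = -2 + \frac{3408931}{3} = \frac{3408925}{3}$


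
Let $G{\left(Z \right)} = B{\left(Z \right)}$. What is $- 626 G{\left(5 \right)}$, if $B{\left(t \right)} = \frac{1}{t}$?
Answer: $- \frac{626}{5} \approx -125.2$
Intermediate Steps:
$G{\left(Z \right)} = \frac{1}{Z}$
$- 626 G{\left(5 \right)} = - \frac{626}{5}$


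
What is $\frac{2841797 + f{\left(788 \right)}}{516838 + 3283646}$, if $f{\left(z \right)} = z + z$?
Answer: $\frac{947791}{1266828} \approx 0.74816$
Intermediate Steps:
$f{\left(z \right)} = 2 z$
$\frac{2841797 + f{\left(788 \right)}}{516838 + 3283646} = \frac{2841797 + 2 \cdot 788}{516838 + 3283646} = \frac{2841797 + 1576}{3800484} = 2843373 \cdot \frac{1}{3800484} = \frac{947791}{1266828}$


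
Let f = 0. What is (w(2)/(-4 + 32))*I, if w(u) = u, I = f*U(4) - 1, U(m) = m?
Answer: -1/14 ≈ -0.071429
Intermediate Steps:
I = -1 (I = 0*4 - 1 = 0 - 1 = -1)
(w(2)/(-4 + 32))*I = (2/(-4 + 32))*(-1) = (2/28)*(-1) = ((1/28)*2)*(-1) = (1/14)*(-1) = -1/14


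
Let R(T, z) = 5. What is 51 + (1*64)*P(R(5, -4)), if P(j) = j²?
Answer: 1651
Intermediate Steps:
51 + (1*64)*P(R(5, -4)) = 51 + (1*64)*5² = 51 + 64*25 = 51 + 1600 = 1651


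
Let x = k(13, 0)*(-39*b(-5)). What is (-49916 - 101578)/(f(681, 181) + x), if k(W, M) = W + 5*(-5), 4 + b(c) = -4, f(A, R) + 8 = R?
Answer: 151494/3571 ≈ 42.423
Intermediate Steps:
f(A, R) = -8 + R
b(c) = -8 (b(c) = -4 - 4 = -8)
k(W, M) = -25 + W (k(W, M) = W - 25 = -25 + W)
x = -3744 (x = (-25 + 13)*(-39*(-8)) = -12*312 = -3744)
(-49916 - 101578)/(f(681, 181) + x) = (-49916 - 101578)/((-8 + 181) - 3744) = -151494/(173 - 3744) = -151494/(-3571) = -151494*(-1/3571) = 151494/3571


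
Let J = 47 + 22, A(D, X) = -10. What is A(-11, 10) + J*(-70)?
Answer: -4840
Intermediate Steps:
J = 69
A(-11, 10) + J*(-70) = -10 + 69*(-70) = -10 - 4830 = -4840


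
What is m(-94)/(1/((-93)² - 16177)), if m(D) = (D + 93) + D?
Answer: 715160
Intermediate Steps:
m(D) = 93 + 2*D (m(D) = (93 + D) + D = 93 + 2*D)
m(-94)/(1/((-93)² - 16177)) = (93 + 2*(-94))/(1/((-93)² - 16177)) = (93 - 188)/(1/(8649 - 16177)) = -95/(1/(-7528)) = -95/(-1/7528) = -95*(-7528) = 715160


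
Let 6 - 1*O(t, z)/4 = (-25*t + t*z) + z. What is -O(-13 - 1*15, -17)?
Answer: 4612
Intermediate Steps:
O(t, z) = 24 - 4*z + 100*t - 4*t*z (O(t, z) = 24 - 4*((-25*t + t*z) + z) = 24 - 4*(z - 25*t + t*z) = 24 + (-4*z + 100*t - 4*t*z) = 24 - 4*z + 100*t - 4*t*z)
-O(-13 - 1*15, -17) = -(24 - 4*(-17) + 100*(-13 - 1*15) - 4*(-13 - 1*15)*(-17)) = -(24 + 68 + 100*(-13 - 15) - 4*(-13 - 15)*(-17)) = -(24 + 68 + 100*(-28) - 4*(-28)*(-17)) = -(24 + 68 - 2800 - 1904) = -1*(-4612) = 4612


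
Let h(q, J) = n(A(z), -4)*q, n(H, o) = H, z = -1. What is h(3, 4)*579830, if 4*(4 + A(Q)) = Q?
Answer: -14785665/2 ≈ -7.3928e+6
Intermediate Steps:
A(Q) = -4 + Q/4
h(q, J) = -17*q/4 (h(q, J) = (-4 + (¼)*(-1))*q = (-4 - ¼)*q = -17*q/4)
h(3, 4)*579830 = -17/4*3*579830 = -51/4*579830 = -14785665/2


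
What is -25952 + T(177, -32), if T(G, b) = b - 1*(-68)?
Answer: -25916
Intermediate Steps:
T(G, b) = 68 + b (T(G, b) = b + 68 = 68 + b)
-25952 + T(177, -32) = -25952 + (68 - 32) = -25952 + 36 = -25916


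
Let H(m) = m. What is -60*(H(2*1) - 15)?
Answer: 780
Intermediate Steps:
-60*(H(2*1) - 15) = -60*(2*1 - 15) = -60*(2 - 15) = -60*(-13) = 780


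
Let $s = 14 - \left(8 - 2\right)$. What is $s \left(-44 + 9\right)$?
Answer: $-280$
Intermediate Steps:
$s = 8$ ($s = 14 - 6 = 8$)
$s \left(-44 + 9\right) = 8 \left(-44 + 9\right) = 8 \left(-35\right) = -280$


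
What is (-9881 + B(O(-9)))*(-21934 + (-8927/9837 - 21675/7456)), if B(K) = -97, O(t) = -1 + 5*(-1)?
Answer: 2675803273913105/12224112 ≈ 2.1890e+8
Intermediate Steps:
O(t) = -6 (O(t) = -1 - 5 = -6)
(-9881 + B(O(-9)))*(-21934 + (-8927/9837 - 21675/7456)) = (-9881 - 97)*(-21934 + (-8927/9837 - 21675/7456)) = -9978*(-21934 + (-8927*1/9837 - 21675*1/7456)) = -9978*(-21934 + (-8927/9837 - 21675/7456)) = -9978*(-21934 - 279776687/73344672) = -9978*(-1609021812335/73344672) = 2675803273913105/12224112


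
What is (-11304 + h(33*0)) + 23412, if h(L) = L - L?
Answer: 12108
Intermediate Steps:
h(L) = 0
(-11304 + h(33*0)) + 23412 = (-11304 + 0) + 23412 = -11304 + 23412 = 12108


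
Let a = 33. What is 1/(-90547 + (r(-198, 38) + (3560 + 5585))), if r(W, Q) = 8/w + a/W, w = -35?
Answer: -210/17094503 ≈ -1.2285e-5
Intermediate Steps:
r(W, Q) = -8/35 + 33/W (r(W, Q) = 8/(-35) + 33/W = 8*(-1/35) + 33/W = -8/35 + 33/W)
1/(-90547 + (r(-198, 38) + (3560 + 5585))) = 1/(-90547 + ((-8/35 + 33/(-198)) + (3560 + 5585))) = 1/(-90547 + ((-8/35 + 33*(-1/198)) + 9145)) = 1/(-90547 + ((-8/35 - ⅙) + 9145)) = 1/(-90547 + (-83/210 + 9145)) = 1/(-90547 + 1920367/210) = 1/(-17094503/210) = -210/17094503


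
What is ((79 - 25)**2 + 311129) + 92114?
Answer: 406159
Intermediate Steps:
((79 - 25)**2 + 311129) + 92114 = (54**2 + 311129) + 92114 = (2916 + 311129) + 92114 = 314045 + 92114 = 406159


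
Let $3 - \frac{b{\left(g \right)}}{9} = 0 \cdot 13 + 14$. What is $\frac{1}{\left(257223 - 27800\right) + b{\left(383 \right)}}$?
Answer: $\frac{1}{229324} \approx 4.3606 \cdot 10^{-6}$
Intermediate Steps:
$b{\left(g \right)} = -99$ ($b{\left(g \right)} = 27 - 9 \left(0 \cdot 13 + 14\right) = 27 - 9 \left(0 + 14\right) = 27 - 126 = -99$)
$\frac{1}{\left(257223 - 27800\right) + b{\left(383 \right)}} = \frac{1}{\left(257223 - 27800\right) - 99} = \frac{1}{229423 - 99} = \frac{1}{229324}$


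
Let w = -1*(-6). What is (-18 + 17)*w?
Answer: -6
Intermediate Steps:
w = 6
(-18 + 17)*w = (-18 + 17)*6 = -1*6 = -6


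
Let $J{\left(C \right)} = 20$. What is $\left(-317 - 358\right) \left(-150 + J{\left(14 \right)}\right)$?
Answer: $87750$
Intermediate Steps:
$\left(-317 - 358\right) \left(-150 + J{\left(14 \right)}\right) = \left(-317 - 358\right) \left(-150 + 20\right) = \left(-317 - 358\right) \left(-130\right) = \left(-675\right) \left(-130\right) = 87750$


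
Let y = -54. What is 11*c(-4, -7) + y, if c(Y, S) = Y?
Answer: -98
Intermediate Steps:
11*c(-4, -7) + y = 11*(-4) - 54 = -44 - 54 = -98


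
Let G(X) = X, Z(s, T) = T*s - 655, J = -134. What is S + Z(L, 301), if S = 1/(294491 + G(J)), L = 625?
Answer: 55183106791/294357 ≈ 1.8747e+5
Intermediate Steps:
Z(s, T) = -655 + T*s
S = 1/294357 (S = 1/(294491 - 134) = 1/294357 ≈ 3.3972e-6)
S + Z(L, 301) = 1/294357 + (-655 + 301*625) = 1/294357 + (-655 + 188125) = 1/294357 + 187470 = 55183106791/294357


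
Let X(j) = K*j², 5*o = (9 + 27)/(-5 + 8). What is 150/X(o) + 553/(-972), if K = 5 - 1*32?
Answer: -2981/1944 ≈ -1.5334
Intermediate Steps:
K = -27 (K = 5 - 32 = -27)
o = 12/5 (o = ((9 + 27)/(-5 + 8))/5 = (36/3)/5 = (36*(⅓))/5 = (⅕)*12 = 12/5 ≈ 2.4000)
X(j) = -27*j²
150/X(o) + 553/(-972) = 150/((-27*(12/5)²)) + 553/(-972) = 150/((-27*144/25)) + 553*(-1/972) = 150/(-3888/25) - 553/972 = 150*(-25/3888) - 553/972 = -625/648 - 553/972 = -2981/1944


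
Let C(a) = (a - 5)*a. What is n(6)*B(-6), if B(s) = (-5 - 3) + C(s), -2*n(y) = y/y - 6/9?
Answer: -29/3 ≈ -9.6667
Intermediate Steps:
C(a) = a*(-5 + a) (C(a) = (-5 + a)*a = a*(-5 + a))
n(y) = -⅙ (n(y) = -(y/y - 6/9)/2 = -(1 - 6*⅑)/2 = -(1 - ⅔)/2 = -½*⅓ = -⅙)
B(s) = -8 + s*(-5 + s) (B(s) = (-5 - 3) + s*(-5 + s) = -8 + s*(-5 + s))
n(6)*B(-6) = -(-8 - 6*(-5 - 6))/6 = -(-8 - 6*(-11))/6 = -(-8 + 66)/6 = -⅙*58 = -29/3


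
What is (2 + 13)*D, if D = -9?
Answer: -135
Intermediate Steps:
(2 + 13)*D = (2 + 13)*(-9) = 15*(-9) = -135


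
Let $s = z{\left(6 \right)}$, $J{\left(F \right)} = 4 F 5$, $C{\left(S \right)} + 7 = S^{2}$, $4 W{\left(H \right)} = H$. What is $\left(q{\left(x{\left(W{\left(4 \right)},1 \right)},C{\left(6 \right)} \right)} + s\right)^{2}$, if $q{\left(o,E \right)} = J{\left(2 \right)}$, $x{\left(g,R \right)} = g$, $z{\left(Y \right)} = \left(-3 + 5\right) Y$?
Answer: $2704$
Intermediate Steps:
$W{\left(H \right)} = \frac{H}{4}$
$C{\left(S \right)} = -7 + S^{2}$
$z{\left(Y \right)} = 2 Y$
$J{\left(F \right)} = 20 F$
$q{\left(o,E \right)} = 40$ ($q{\left(o,E \right)} = 20 \cdot 2 = 40$)
$s = 12$ ($s = 2 \cdot 6 = 12$)
$\left(q{\left(x{\left(W{\left(4 \right)},1 \right)},C{\left(6 \right)} \right)} + s\right)^{2} = \left(40 + 12\right)^{2} = 52^{2} = 2704$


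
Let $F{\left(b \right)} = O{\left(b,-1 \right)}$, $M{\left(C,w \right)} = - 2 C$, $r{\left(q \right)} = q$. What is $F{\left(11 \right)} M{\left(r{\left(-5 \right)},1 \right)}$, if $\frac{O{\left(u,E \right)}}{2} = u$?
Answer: $220$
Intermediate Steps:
$O{\left(u,E \right)} = 2 u$
$F{\left(b \right)} = 2 b$
$F{\left(11 \right)} M{\left(r{\left(-5 \right)},1 \right)} = 2 \cdot 11 \left(\left(-2\right) \left(-5\right)\right) = 22 \cdot 10 = 220$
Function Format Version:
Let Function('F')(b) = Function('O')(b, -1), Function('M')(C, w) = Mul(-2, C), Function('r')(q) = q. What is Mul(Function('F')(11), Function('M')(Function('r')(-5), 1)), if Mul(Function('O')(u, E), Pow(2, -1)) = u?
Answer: 220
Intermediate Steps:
Function('O')(u, E) = Mul(2, u)
Function('F')(b) = Mul(2, b)
Mul(Function('F')(11), Function('M')(Function('r')(-5), 1)) = Mul(Mul(2, 11), Mul(-2, -5)) = Mul(22, 10) = 220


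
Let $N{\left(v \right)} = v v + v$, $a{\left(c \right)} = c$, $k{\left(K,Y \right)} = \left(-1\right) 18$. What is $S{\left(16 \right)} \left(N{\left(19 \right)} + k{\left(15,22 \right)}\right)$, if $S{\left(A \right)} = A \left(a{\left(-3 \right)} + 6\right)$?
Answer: $17376$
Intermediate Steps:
$k{\left(K,Y \right)} = -18$
$N{\left(v \right)} = v + v^{2}$ ($N{\left(v \right)} = v^{2} + v = v + v^{2}$)
$S{\left(A \right)} = 3 A$ ($S{\left(A \right)} = A \left(-3 + 6\right) = A 3 = 3 A$)
$S{\left(16 \right)} \left(N{\left(19 \right)} + k{\left(15,22 \right)}\right) = 3 \cdot 16 \left(19 \left(1 + 19\right) - 18\right) = 48 \left(19 \cdot 20 - 18\right) = 48 \left(380 - 18\right) = 48 \cdot 362 = 17376$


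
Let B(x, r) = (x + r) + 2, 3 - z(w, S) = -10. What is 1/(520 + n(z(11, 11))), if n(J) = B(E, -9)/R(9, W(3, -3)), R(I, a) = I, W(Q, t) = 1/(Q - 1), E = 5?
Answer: 9/4678 ≈ 0.0019239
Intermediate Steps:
W(Q, t) = 1/(-1 + Q)
z(w, S) = 13 (z(w, S) = 3 - 1*(-10) = 3 + 10 = 13)
B(x, r) = 2 + r + x (B(x, r) = (r + x) + 2 = 2 + r + x)
n(J) = -2/9 (n(J) = (2 - 9 + 5)/9 = -2*1/9 = -2/9)
1/(520 + n(z(11, 11))) = 1/(520 - 2/9) = 1/(4678/9) = 9/4678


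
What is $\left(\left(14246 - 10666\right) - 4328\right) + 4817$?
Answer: $4069$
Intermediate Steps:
$\left(\left(14246 - 10666\right) - 4328\right) + 4817 = \left(3580 - 4328\right) + 4817 = -748 + 4817 = 4069$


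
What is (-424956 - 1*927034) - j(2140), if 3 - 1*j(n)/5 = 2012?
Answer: -1341945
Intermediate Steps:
j(n) = -10045 (j(n) = 15 - 5*2012 = 15 - 10060 = -10045)
(-424956 - 1*927034) - j(2140) = (-424956 - 1*927034) - 1*(-10045) = (-424956 - 927034) + 10045 = -1351990 + 10045 = -1341945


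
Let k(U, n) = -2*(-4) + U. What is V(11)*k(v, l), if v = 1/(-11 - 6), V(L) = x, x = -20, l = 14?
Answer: -2700/17 ≈ -158.82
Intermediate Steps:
V(L) = -20
v = -1/17 (v = 1/(-17) = -1/17 ≈ -0.058824)
k(U, n) = 8 + U
V(11)*k(v, l) = -20*(8 - 1/17) = -20*135/17 = -2700/17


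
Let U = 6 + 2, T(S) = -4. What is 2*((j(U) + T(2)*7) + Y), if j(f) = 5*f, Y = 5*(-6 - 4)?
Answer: -76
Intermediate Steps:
U = 8
Y = -50 (Y = 5*(-10) = -50)
2*((j(U) + T(2)*7) + Y) = 2*((5*8 - 4*7) - 50) = 2*((40 - 28) - 50) = 2*(12 - 50) = 2*(-38) = -76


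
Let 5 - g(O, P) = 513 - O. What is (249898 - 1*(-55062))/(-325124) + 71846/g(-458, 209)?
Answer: -2956681283/39258723 ≈ -75.313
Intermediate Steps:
g(O, P) = -508 + O (g(O, P) = 5 - (513 - O) = 5 + (-513 + O) = -508 + O)
(249898 - 1*(-55062))/(-325124) + 71846/g(-458, 209) = (249898 - 1*(-55062))/(-325124) + 71846/(-508 - 458) = (249898 + 55062)*(-1/325124) + 71846/(-966) = 304960*(-1/325124) + 71846*(-1/966) = -76240/81281 - 35923/483 = -2956681283/39258723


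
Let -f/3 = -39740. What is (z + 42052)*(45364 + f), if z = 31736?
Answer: 12144324192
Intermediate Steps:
f = 119220 (f = -3*(-39740) = 119220)
(z + 42052)*(45364 + f) = (31736 + 42052)*(45364 + 119220) = 73788*164584 = 12144324192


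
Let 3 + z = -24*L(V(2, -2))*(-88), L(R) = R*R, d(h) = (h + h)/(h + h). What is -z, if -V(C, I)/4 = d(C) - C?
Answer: -33789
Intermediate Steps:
d(h) = 1 (d(h) = (2*h)/((2*h)) = (2*h)*(1/(2*h)) = 1)
V(C, I) = -4 + 4*C (V(C, I) = -4*(1 - C) = -4 + 4*C)
L(R) = R**2
z = 33789 (z = -3 - 24*(-4 + 4*2)**2*(-88) = -3 - 24*(-4 + 8)**2*(-88) = -3 - 24*4**2*(-88) = -3 - 24*16*(-88) = -3 - 384*(-88) = -3 + 33792 = 33789)
-z = -1*33789 = -33789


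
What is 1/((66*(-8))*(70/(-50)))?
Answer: 5/3696 ≈ 0.0013528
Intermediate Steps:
1/((66*(-8))*(70/(-50))) = 1/(-36960*(-1)/50) = 1/(-528*(-7/5)) = 1/(3696/5) = 5/3696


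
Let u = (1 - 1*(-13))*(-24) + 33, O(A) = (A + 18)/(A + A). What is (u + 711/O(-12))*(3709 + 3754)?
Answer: -23486061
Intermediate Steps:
O(A) = (18 + A)/(2*A) (O(A) = (18 + A)/((2*A)) = (18 + A)*(1/(2*A)) = (18 + A)/(2*A))
u = -303 (u = (1 + 13)*(-24) + 33 = 14*(-24) + 33 = -336 + 33 = -303)
(u + 711/O(-12))*(3709 + 3754) = (-303 + 711/(((½)*(18 - 12)/(-12))))*(3709 + 3754) = (-303 + 711/(((½)*(-1/12)*6)))*7463 = (-303 + 711/(-¼))*7463 = (-303 + 711*(-4))*7463 = (-303 - 2844)*7463 = -3147*7463 = -23486061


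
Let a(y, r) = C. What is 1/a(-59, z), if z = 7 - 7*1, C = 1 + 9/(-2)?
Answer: -2/7 ≈ -0.28571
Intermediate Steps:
C = -7/2 (C = 1 - ½*9 = 1 - 9/2 = -7/2 ≈ -3.5000)
z = 0 (z = 7 - 7 = 0)
a(y, r) = -7/2
1/a(-59, z) = 1/(-7/2) = -2/7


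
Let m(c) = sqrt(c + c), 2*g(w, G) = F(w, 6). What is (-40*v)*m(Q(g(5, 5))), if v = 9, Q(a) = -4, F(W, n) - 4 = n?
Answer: -720*I*sqrt(2) ≈ -1018.2*I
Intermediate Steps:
F(W, n) = 4 + n
g(w, G) = 5 (g(w, G) = (4 + 6)/2 = (1/2)*10 = 5)
m(c) = sqrt(2)*sqrt(c) (m(c) = sqrt(2*c) = sqrt(2)*sqrt(c))
(-40*v)*m(Q(g(5, 5))) = (-40*9)*(sqrt(2)*sqrt(-4)) = (-20*18)*(sqrt(2)*(2*I)) = -720*I*sqrt(2)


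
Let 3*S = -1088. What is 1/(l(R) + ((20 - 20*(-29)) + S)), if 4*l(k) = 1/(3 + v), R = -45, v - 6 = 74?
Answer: 996/236387 ≈ 0.0042134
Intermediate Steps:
v = 80 (v = 6 + 74 = 80)
S = -1088/3 (S = (⅓)*(-1088) = -1088/3 ≈ -362.67)
l(k) = 1/332 (l(k) = 1/(4*(3 + 80)) = (¼)/83 = (¼)*(1/83) = 1/332)
1/(l(R) + ((20 - 20*(-29)) + S)) = 1/(1/332 + ((20 - 20*(-29)) - 1088/3)) = 1/(1/332 + ((20 + 580) - 1088/3)) = 1/(1/332 + (600 - 1088/3)) = 1/(1/332 + 712/3) = 1/(236387/996) = 996/236387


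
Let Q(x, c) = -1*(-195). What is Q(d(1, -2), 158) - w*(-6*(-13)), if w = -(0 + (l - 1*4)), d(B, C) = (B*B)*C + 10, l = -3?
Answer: -351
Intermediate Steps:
d(B, C) = 10 + C*B**2 (d(B, C) = B**2*C + 10 = C*B**2 + 10 = 10 + C*B**2)
Q(x, c) = 195
w = 7 (w = -(0 + (-3 - 1*4)) = -(0 + (-3 - 4)) = -(0 - 7) = -1*(-7) = 7)
Q(d(1, -2), 158) - w*(-6*(-13)) = 195 - 7*(-6*(-13)) = 195 - 7*78 = 195 - 1*546 = 195 - 546 = -351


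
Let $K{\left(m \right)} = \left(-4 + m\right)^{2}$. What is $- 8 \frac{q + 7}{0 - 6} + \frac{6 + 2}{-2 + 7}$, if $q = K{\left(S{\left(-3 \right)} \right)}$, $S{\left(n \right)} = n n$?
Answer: $\frac{664}{15} \approx 44.267$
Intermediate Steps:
$S{\left(n \right)} = n^{2}$
$q = 25$ ($q = \left(-4 + \left(-3\right)^{2}\right)^{2} = \left(-4 + 9\right)^{2} = 5^{2} = 25$)
$- 8 \frac{q + 7}{0 - 6} + \frac{6 + 2}{-2 + 7} = - 8 \frac{25 + 7}{0 - 6} + \frac{6 + 2}{-2 + 7} = - 8 \frac{32}{-6} + \frac{8}{5} = - 8 \cdot 32 \left(- \frac{1}{6}\right) + 8 \cdot \frac{1}{5} = \left(-8\right) \left(- \frac{16}{3}\right) + \frac{8}{5} = \frac{128}{3} + \frac{8}{5} = \frac{664}{15}$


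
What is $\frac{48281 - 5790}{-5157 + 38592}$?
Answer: $\frac{42491}{33435} \approx 1.2709$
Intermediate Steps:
$\frac{48281 - 5790}{-5157 + 38592} = \frac{42491}{33435}$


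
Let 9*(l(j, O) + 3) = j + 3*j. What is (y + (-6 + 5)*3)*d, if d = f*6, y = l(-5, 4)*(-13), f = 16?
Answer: 18688/3 ≈ 6229.3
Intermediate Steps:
l(j, O) = -3 + 4*j/9 (l(j, O) = -3 + (j + 3*j)/9 = -3 + (4*j)/9 = -3 + 4*j/9)
y = 611/9 (y = (-3 + (4/9)*(-5))*(-13) = (-3 - 20/9)*(-13) = -47/9*(-13) = 611/9 ≈ 67.889)
d = 96 (d = 16*6 = 96)
(y + (-6 + 5)*3)*d = (611/9 + (-6 + 5)*3)*96 = (611/9 - 1*3)*96 = (611/9 - 3)*96 = (584/9)*96 = 18688/3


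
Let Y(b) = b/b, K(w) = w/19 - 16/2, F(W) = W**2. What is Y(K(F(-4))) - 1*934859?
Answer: -934858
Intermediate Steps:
K(w) = -8 + w/19 (K(w) = w*(1/19) - 16*1/2 = w/19 - 8 = -8 + w/19)
Y(b) = 1
Y(K(F(-4))) - 1*934859 = 1 - 1*934859 = 1 - 934859 = -934858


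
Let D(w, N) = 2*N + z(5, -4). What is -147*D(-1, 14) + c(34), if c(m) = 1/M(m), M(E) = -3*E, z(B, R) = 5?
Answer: -494803/102 ≈ -4851.0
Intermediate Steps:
D(w, N) = 5 + 2*N (D(w, N) = 2*N + 5 = 5 + 2*N)
c(m) = -1/(3*m) (c(m) = 1/(-3*m) = -1/(3*m))
-147*D(-1, 14) + c(34) = -147*(5 + 2*14) - ⅓/34 = -147*(5 + 28) - ⅓*1/34 = -147*33 - 1/102 = -4851 - 1/102 = -494803/102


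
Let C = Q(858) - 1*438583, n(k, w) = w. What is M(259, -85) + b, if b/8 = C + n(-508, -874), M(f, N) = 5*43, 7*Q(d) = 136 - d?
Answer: -24613863/7 ≈ -3.5163e+6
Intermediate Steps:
Q(d) = 136/7 - d/7 (Q(d) = (136 - d)/7 = 136/7 - d/7)
C = -3070803/7 (C = (136/7 - ⅐*858) - 1*438583 = (136/7 - 858/7) - 438583 = -722/7 - 438583 = -3070803/7 ≈ -4.3869e+5)
M(f, N) = 215
b = -24615368/7 (b = 8*(-3070803/7 - 874) = 8*(-3076921/7) = -24615368/7 ≈ -3.5165e+6)
M(259, -85) + b = 215 - 24615368/7 = -24613863/7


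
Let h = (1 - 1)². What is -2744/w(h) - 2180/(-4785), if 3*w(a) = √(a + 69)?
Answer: 436/957 - 2744*√69/23 ≈ -990.56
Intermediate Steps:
h = 0 (h = 0² = 0)
w(a) = √(69 + a)/3 (w(a) = √(a + 69)/3 = √(69 + a)/3)
-2744/w(h) - 2180/(-4785) = -2744*3/√(69 + 0) - 2180/(-4785) = -2744*√69/23 - 2180*(-1/4785) = -2744*√69/23 + 436/957 = 436/957 - 2744*√69/23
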